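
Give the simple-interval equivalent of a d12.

Each octave removed subtracts seven from the number: 12 − 7 = 5.
So a diminished twelfth is an octave plus a diminished fifth. The quality is unchanged.

diminished 5th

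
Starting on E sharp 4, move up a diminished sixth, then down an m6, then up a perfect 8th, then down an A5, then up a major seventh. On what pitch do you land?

G 5

E#4 up a diminished sixth → C5 (7 semitones).
A minor sixth down from C5 is E4.
Up a perfect octave from E4: E5 (12 semitones up).
Down an augmented fifth from E5: Ab4 (8 semitones down).
Up a major seventh from Ab4: G5 (11 semitones up).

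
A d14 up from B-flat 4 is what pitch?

Seven letters up from B (plus an octave) reaches A.
A diminished fourteenth spans 21 semitones, so from Bb4 the target pitch is Abb6.

A-double-flat 6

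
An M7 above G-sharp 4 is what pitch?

F-double-sharp 5

The seventh takes the letter from G up to F.
A major seventh is 11 semitones; 11 semitones up from G#4 gives F##5.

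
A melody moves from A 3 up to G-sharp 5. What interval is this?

major 14th

A to G spans seven letter names (A-B-C-D-E-F-G), plus an octave, so the interval is some kind of fourteenth.
A3 to G#5 is 23 semitones, matching the major fourteenth exactly, so the quality is major.
(Equivalently, a compound major seventh: a major seventh plus an octave.)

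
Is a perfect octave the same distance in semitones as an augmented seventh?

Yes

A perfect octave spans 12 semitones, and an augmented seventh also spans 12 semitones — they're enharmonic.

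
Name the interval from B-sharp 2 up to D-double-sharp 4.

B to D spans three letter names (B-C-D), plus an octave — that makes it a tenth of some quality.
The major tenth spans 16 semitones, and B#2 to D##4 is exactly 16 semitones — so this is a major tenth.
(Equivalently, a compound major third: a major third plus an octave.)

major tenth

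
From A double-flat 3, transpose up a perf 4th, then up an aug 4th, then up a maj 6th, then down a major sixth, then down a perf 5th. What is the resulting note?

Up a perfect fourth from Abb3: Dbb4 (5 semitones up).
Up an augmented fourth from Dbb4: Gb4 (6 semitones up).
A major sixth up from Gb4 is Eb5.
Eb5 down a major sixth → Gb4 (9 semitones).
Down a perfect fifth from Gb4: Cb4 (7 semitones down).

C flat 4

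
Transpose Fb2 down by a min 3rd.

Db2

Counting three letter names down from F lands on D.
A minor third spans 3 semitones, so from Fb2 the target pitch is Db2.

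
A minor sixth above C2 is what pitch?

Ab2

Six letter names up from C: A.
A minor sixth spans 8 semitones, so from C2 the target pitch is Ab2.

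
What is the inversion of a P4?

The rule of nine gives the new number: 9 − 4 = 5, so a fourth becomes a fifth.
The quality also flips — perfect stays perfect — giving a perfect fifth.

perfect 5th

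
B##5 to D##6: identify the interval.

m3

B to D spans three letter names (B-C-D) — that makes it a third of some quality.
A major third would be 4 semitones, but B##5 to D##6 is 3 — one semitone narrower, making it a minor third.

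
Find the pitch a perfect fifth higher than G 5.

Counting five letter names up from G lands on D.
A perfect fifth spans 7 semitones, so from G5 the target pitch is D6.

D 6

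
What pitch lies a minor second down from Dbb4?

Cb4

The second takes the letter from D down to C.
A minor second is 1 semitone; 1 semitone down from Dbb4 gives Cb4.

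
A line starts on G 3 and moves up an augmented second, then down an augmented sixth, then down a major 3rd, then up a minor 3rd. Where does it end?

C flat 3

G3 up an augmented second → A#3 (3 semitones).
Down an augmented sixth from A#3: C3 (10 semitones down).
C3 down a major third → Ab2 (4 semitones).
A minor third up from Ab2 is Cb3.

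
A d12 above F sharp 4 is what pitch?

The twelfth's letter: F up five letter names plus an octave → C.
A diminished twelfth is 18 semitones; 18 semitones up from F#4 gives C6.

C 6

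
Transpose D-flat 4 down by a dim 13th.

F-sharp 2

Six letters down from D (plus an octave) reaches F.
Moving 19 semitones down from Db4 (the size of a diminished thirteenth) reaches F#2.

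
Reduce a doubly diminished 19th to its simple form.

Take out 2 octaves (14 from the number): 19 − 14 = 5.
Quality carries through unchanged, so the simple form is a doubly diminished fifth.

dd5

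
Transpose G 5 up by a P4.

C 6

Counting four letter names up from G lands on C.
Moving 5 semitones up from G5 (the size of a perfect fourth) reaches C6.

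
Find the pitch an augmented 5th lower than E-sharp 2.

Counting five letter names down from E lands on A.
Moving 8 semitones down from E#2 (the size of an augmented fifth) reaches A1.

A 1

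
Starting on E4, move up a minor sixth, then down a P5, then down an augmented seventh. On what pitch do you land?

Gbb3

E4 up a minor sixth → C5 (8 semitones).
Down a perfect fifth from C5: F4 (7 semitones down).
An augmented seventh down from F4 is Gbb3.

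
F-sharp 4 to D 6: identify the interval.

m13

F to D spans six letter names (F-G-A-B-C-D), plus an octave: a thirteenth.
A major thirteenth would be 21 semitones, but F#4 to D6 is 20 — one semitone narrower, making it a minor thirteenth.
(Equivalently, a compound minor sixth: a minor sixth plus an octave.)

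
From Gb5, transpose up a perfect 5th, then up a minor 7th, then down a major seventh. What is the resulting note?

Up a perfect fifth from Gb5: Db6 (7 semitones up).
A minor seventh up from Db6 is Cb7.
Down a major seventh from Cb7: Dbb6 (11 semitones down).

Dbb6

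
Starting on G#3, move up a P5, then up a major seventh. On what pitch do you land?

Up a perfect fifth from G#3: D#4 (7 semitones up).
A major seventh up from D#4 is C##5.

C##5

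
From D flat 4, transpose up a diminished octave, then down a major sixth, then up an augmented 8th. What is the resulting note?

F flat 5

Db4 up a diminished octave → Dbb5 (11 semitones).
Dbb5 down a major sixth → Fbb4 (9 semitones).
An augmented octave up from Fbb4 is Fb5.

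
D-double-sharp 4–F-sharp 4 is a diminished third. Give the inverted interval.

The rule of nine gives the new number: 9 − 3 = 6, so a third becomes a sixth.
The quality also flips — diminished becomes augmented — giving an augmented sixth.

augmented sixth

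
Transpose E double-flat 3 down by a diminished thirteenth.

G 1

Counting six letter names plus an octave down from E lands on G.
Moving 19 semitones down from Ebb3 (the size of a diminished thirteenth) reaches G1.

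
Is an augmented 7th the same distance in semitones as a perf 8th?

Both span 12 semitones: an augmented seventh and a perfect octave are the same chromatic distance.

Yes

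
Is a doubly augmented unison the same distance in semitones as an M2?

A doubly augmented unison spans 2 semitones, and a major second also spans 2 semitones — they're enharmonic.

Yes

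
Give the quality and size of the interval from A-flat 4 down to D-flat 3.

Descending from Ab4 to Db3 is the same interval as ascending Db3 to Ab4.
D to A spans five letter names (D-E-F-G-A), plus an octave — that makes it a twelfth of some quality.
The perfect twelfth spans 19 semitones, and Db3 to Ab4 is exactly 19 semitones — so this is a perfect twelfth.
(Equivalently, a compound perfect fifth: a perfect fifth plus an octave.)

perfect twelfth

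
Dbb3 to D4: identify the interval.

doubly augmented octave

D to D is the same letter name, plus an octave — that makes it an octave of some quality.
A perfect octave would be 12 semitones; Dbb3 to D4 is 14, two semitones wider, so the interval is doubly augmented.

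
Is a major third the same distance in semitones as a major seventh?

4 semitones (major third) vs 11 semitones (major seventh): not equal.

No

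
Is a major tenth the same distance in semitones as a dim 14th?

No

16 semitones (major tenth) vs 21 semitones (diminished fourteenth): not equal.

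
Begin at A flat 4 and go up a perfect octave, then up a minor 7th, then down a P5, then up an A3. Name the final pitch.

E 6

Ab4 up a perfect octave → Ab5 (12 semitones).
Ab5 up a minor seventh → Gb6 (10 semitones).
A perfect fifth down from Gb6 is Cb6.
Cb6 up an augmented third → E6 (5 semitones).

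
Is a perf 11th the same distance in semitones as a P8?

No

A perfect eleventh is 17 semitones but a perfect octave is 12 semitones — different sizes.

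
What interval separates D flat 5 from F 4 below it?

minor 6th

Descending from Db5 to F4 is the same interval as ascending F4 to Db5.
F to D spans six letter names (F-G-A-B-C-D), so the interval is some kind of sixth.
At 8 semitones, F4→Db5 falls one short of a major sixth: minor.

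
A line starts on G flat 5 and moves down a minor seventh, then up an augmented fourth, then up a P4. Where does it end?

G 5

A minor seventh down from Gb5 is Ab4.
Up an augmented fourth from Ab4: D5 (6 semitones up).
A perfect fourth up from D5 is G5.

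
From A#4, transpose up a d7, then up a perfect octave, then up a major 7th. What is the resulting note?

F#7

Up a diminished seventh from A#4: G5 (9 semitones up).
Up a perfect octave from G5: G6 (12 semitones up).
A major seventh up from G6 is F#7.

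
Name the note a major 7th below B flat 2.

Counting seven letter names down from B lands on C.
Moving 11 semitones down from Bb2 (the size of a major seventh) reaches Cb2.

C flat 2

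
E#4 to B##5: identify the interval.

augmented twelfth

E to B spans five letter names (E-F-G-A-B), plus an octave, so the interval is some kind of twelfth.
A perfect twelfth would be 19 semitones; E#4 to B##5 is 20, one semitone wider, so the interval is augmented.
(Equivalently, a compound augmented fifth: an augmented fifth plus an octave.)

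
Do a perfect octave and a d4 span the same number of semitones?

No

A perfect octave is 12 semitones but a diminished fourth is 4 semitones — different sizes.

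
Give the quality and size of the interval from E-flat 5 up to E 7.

E to E is the same letter name, plus 2 octaves — that makes it a fifteenth of some quality.
A perfect fifteenth would be 24 semitones; Eb5 to E7 is 25, one semitone wider, so the interval is augmented.
(Equivalently, a compound augmented octave: an augmented octave plus an octave.)

A15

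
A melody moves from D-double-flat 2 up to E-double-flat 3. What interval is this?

D to E spans two letter names (D-E), plus an octave: a ninth.
Dbb2 to Ebb3 is 14 semitones, matching the major ninth exactly, so the quality is major.
(Equivalently, a compound major second: a major second plus an octave.)

M9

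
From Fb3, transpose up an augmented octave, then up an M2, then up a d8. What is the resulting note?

Gb5

Up an augmented octave from Fb3: F4 (13 semitones up).
Up a major second from F4: G4 (2 semitones up).
G4 up a diminished octave → Gb5 (11 semitones).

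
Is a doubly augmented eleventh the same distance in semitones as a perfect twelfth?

A doubly augmented eleventh spans 19 semitones, and a perfect twelfth also spans 19 semitones — they're enharmonic.

Yes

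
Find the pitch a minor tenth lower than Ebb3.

Cb2

Three letters down from E (plus an octave) reaches C.
Moving 15 semitones down from Ebb3 (the size of a minor tenth) reaches Cb2.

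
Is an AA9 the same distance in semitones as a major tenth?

Yes

Both span 16 semitones: a doubly augmented ninth and a major tenth are the same chromatic distance.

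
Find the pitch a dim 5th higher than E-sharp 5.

Counting five letter names up from E lands on B.
A diminished fifth spans 6 semitones, so from E#5 the target pitch is B5.

B 5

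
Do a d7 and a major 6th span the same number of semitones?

Yes

A diminished seventh = 9 semitones = a major sixth; enharmonically equal.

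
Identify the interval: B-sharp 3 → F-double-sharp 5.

P12

B to F spans five letter names (B-C-D-E-F), plus an octave: a twelfth.
B#3 to F##5 is 19 semitones, matching the perfect twelfth exactly, so the quality is perfect.
(Equivalently, a compound perfect fifth: a perfect fifth plus an octave.)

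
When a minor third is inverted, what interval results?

Interval numbers invert to sum to nine: 3 + 6 = 9, so a third inverts to a sixth.
Quality inverts too: minor becomes major. That makes the inversion a major sixth.

M6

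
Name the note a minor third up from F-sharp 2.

A 2

The third takes the letter from F up to A.
A minor third is 3 semitones; 3 semitones up from F#2 gives A2.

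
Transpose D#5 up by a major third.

Three letter names up from D: F.
A major third spans 4 semitones, so from D#5 the target pitch is F##5.

F##5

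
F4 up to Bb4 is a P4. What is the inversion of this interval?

The rule of nine gives the new number: 9 − 4 = 5, so a fourth becomes a fifth.
The quality also flips — perfect stays perfect — giving a perfect fifth.

P5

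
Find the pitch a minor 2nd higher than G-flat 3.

A-double-flat 3

The second takes the letter from G up to A.
A minor second spans 1 semitone, so from Gb3 the target pitch is Abb3.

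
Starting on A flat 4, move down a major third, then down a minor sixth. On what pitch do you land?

Ab4 down a major third → Fb4 (4 semitones).
A minor sixth down from Fb4 is Ab3.

A flat 3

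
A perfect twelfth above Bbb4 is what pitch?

The twelfth's letter: B up five letter names plus an octave → F.
Moving 19 semitones up from Bbb4 (the size of a perfect twelfth) reaches Fb6.

Fb6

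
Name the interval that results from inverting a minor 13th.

M3

First reduce the compound minor thirteenth to its simple form, a minor sixth.
Interval numbers invert to sum to nine: 6 + 3 = 9, so a sixth inverts to a third.
And minor becomes major under inversion, so we get a major third.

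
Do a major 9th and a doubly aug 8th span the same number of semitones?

Both span 14 semitones: a major ninth and a doubly augmented octave are the same chromatic distance.

Yes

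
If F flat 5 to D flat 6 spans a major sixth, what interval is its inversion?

The rule of nine gives the new number: 9 − 6 = 3, so a sixth becomes a third.
Quality inverts too: major becomes minor. That makes the inversion a minor third.

minor 3rd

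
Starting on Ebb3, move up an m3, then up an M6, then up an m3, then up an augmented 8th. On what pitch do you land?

Gb5

Up a minor third from Ebb3: Gbb3 (3 semitones up).
Gbb3 up a major sixth → Ebb4 (9 semitones).
A minor third up from Ebb4 is Gbb4.
An augmented octave up from Gbb4 is Gb5.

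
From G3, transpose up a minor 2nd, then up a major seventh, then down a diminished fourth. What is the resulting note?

Up a minor second from G3: Ab3 (1 semitone up).
A major seventh up from Ab3 is G4.
Down a diminished fourth from G4: D#4 (4 semitones down).

D#4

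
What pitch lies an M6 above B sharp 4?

G double-sharp 5

The sixth takes the letter from B up to G.
Moving 9 semitones up from B#4 (the size of a major sixth) reaches G##5.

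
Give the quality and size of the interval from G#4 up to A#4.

major 2nd

G to A spans two letter names (G-A), so the interval is some kind of second.
The major second spans 2 semitones, and G#4 to A#4 is exactly 2 semitones — so this is a major second.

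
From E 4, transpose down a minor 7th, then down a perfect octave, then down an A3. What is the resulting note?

D flat 2

Down a minor seventh from E4: F#3 (10 semitones down).
Down a perfect octave from F#3: F#2 (12 semitones down).
F#2 down an augmented third → Db2 (5 semitones).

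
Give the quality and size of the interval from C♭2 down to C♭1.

perfect 8th

Descending from Cb2 to Cb1 is the same interval as ascending Cb1 to Cb2.
C to C is the same letter name, plus an octave: an octave.
Cb1 to Cb2 is 12 semitones, matching the perfect octave exactly, so the quality is perfect.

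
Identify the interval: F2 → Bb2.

F to B spans four letter names (F-G-A-B): a fourth.
F2 to Bb2 is 5 semitones, matching the perfect fourth exactly, so the quality is perfect.

perfect fourth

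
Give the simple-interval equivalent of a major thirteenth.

M6

Each octave removed subtracts seven from the number: 13 − 7 = 6.
That makes a major thirteenth a compound major sixth — an octave plus a major sixth.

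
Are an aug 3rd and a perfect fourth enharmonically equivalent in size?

An augmented third = 5 semitones = a perfect fourth; enharmonically equal.

Yes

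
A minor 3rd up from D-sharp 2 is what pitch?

F-sharp 2

Counting three letter names up from D lands on F.
A minor third spans 3 semitones, so from D#2 the target pitch is F#2.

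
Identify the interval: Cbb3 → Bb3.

C to B spans seven letter names (C-D-E-F-G-A-B): a seventh.
The major seventh is 11 semitones; here we have 12, one semitone wider: augmented.

augmented seventh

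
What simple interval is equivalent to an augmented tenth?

A3

Take out an octave (7 from the number): 10 − 7 = 3.
Quality carries through unchanged, so the simple form is an augmented third.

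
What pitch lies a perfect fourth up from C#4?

F#4

Four letter names up from C: F.
A perfect fourth is 5 semitones; 5 semitones up from C#4 gives F#4.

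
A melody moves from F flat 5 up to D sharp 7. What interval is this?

AA13

F to D spans six letter names (F-G-A-B-C-D), plus an octave — that makes it a thirteenth of some quality.
Fb5 to D#7 spans 23 semitones — two semitones wider than the major thirteenth (21) — giving a doubly augmented thirteenth.
(Equivalently, a compound doubly augmented sixth: a doubly augmented sixth plus an octave.)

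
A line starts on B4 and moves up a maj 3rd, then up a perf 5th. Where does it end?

A#5

B4 up a major third → D#5 (4 semitones).
A perfect fifth up from D#5 is A#5.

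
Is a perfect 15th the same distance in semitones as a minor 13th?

No

24 semitones (perfect fifteenth) vs 20 semitones (minor thirteenth): not equal.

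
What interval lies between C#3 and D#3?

C to D spans two letter names (C-D): a second.
Counting semitones, C#3→D#3 is 2, which is the major second.

major 2nd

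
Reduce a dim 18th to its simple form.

diminished 4th

Take out 2 octaves (14 from the number): 18 − 14 = 4.
That makes a diminished eighteenth a compound diminished fourth — 2 octaves plus a diminished fourth.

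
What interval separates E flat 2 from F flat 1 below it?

Descending from Eb2 to Fb1 is the same interval as ascending Fb1 to Eb2.
F to E spans seven letter names (F-G-A-B-C-D-E) — that makes it a seventh of some quality.
The major seventh spans 11 semitones, and Fb1 to Eb2 is exactly 11 semitones — so this is a major seventh.

major seventh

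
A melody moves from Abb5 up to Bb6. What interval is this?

A to B spans two letter names (A-B), plus an octave: a ninth.
The major ninth is 14 semitones; here we have 15, one semitone wider: augmented.
(Equivalently, a compound augmented second: an augmented second plus an octave.)

A9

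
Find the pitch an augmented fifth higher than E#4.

B##4

The fifth takes the letter from E up to B.
An augmented fifth spans 8 semitones, so from E#4 the target pitch is B##4.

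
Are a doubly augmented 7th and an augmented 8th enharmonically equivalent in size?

Yes

Both span 13 semitones: a doubly augmented seventh and an augmented octave are the same chromatic distance.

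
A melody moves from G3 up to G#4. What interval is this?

A8

G to G is the same letter name, plus an octave: an octave.
The perfect octave is 12 semitones; here we have 13, one semitone wider: augmented.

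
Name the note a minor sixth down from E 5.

G sharp 4

The sixth takes the letter from E down to G.
Moving 8 semitones down from E5 (the size of a minor sixth) reaches G#4.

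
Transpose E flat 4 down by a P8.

For an octave the letter name doesn't change: still E, an octave down.
A perfect octave is 12 semitones; 12 semitones down from Eb4 gives Eb3.

E flat 3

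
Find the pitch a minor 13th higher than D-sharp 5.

B 6

Counting six letter names plus an octave up from D lands on B.
Moving 20 semitones up from D#5 (the size of a minor thirteenth) reaches B6.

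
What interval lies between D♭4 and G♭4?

P4

D to G spans four letter names (D-E-F-G): a fourth.
The perfect fourth spans 5 semitones, and Db4 to Gb4 is exactly 5 semitones — so this is a perfect fourth.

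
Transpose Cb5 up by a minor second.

Counting two letter names up from C lands on D.
A minor second spans 1 semitone, so from Cb5 the target pitch is Dbb5.

Dbb5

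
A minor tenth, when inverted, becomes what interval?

major sixth

First reduce the compound minor tenth to its simple form, a minor third.
The rule of nine gives the new number: 9 − 3 = 6, so a third becomes a sixth.
Quality inverts too: minor becomes major. That makes the inversion a major sixth.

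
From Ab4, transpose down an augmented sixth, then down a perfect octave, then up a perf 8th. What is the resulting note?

Cbb4

Down an augmented sixth from Ab4: Cbb4 (10 semitones down).
Down a perfect octave from Cbb4: Cbb3 (12 semitones down).
Cbb3 up a perfect octave → Cbb4 (12 semitones).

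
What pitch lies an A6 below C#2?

The sixth takes the letter from C down to E.
An augmented sixth is 10 semitones; 10 semitones down from C#2 gives Eb1.

Eb1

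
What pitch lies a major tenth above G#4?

B#5

Three letters up from G (plus an octave) reaches B.
A major tenth spans 16 semitones, so from G#4 the target pitch is B#5.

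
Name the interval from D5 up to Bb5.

D to B spans six letter names (D-E-F-G-A-B) — that makes it a sixth of some quality.
A major sixth would be 9 semitones, but D5 to Bb5 is 8 — one semitone narrower, making it a minor sixth.

minor sixth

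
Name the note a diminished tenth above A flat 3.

C double-flat 5

The tenth's letter: A up three letter names plus an octave → C.
Moving 14 semitones up from Ab3 (the size of a diminished tenth) reaches Cbb5.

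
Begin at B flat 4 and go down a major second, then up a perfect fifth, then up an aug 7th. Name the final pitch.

D sharp 6

Bb4 down a major second → Ab4 (2 semitones).
Ab4 up a perfect fifth → Eb5 (7 semitones).
An augmented seventh up from Eb5 is D#6.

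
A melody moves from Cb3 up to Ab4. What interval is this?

C to A spans six letter names (C-D-E-F-G-A), plus an octave, so the interval is some kind of thirteenth.
Cb3 to Ab4 is 21 semitones, matching the major thirteenth exactly, so the quality is major.
(Equivalently, a compound major sixth: a major sixth plus an octave.)

major thirteenth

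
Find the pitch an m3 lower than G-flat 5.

E-flat 5

Counting three letter names down from G lands on E.
A minor third spans 3 semitones, so from Gb5 the target pitch is Eb5.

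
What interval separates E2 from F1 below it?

major seventh

Descending from E2 to F1 is the same interval as ascending F1 to E2.
F to E spans seven letter names (F-G-A-B-C-D-E), so the interval is some kind of seventh.
Counting semitones, F1→E2 is 11, which is the major seventh.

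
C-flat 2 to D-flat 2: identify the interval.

major 2nd

C to D spans two letter names (C-D), so the interval is some kind of second.
Cb2 to Db2 is 2 semitones, matching the major second exactly, so the quality is major.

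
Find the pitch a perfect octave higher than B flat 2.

B flat 3

For an octave the letter name doesn't change: still B, an octave up.
A perfect octave spans 12 semitones, so from Bb2 the target pitch is Bb3.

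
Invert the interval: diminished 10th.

augmented 6th

First reduce the compound diminished tenth to its simple form, a diminished third.
Interval numbers invert to sum to nine: 3 + 6 = 9, so a third inverts to a sixth.
Quality inverts too: diminished becomes augmented. That makes the inversion an augmented sixth.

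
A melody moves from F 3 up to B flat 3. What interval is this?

perfect fourth

F to B spans four letter names (F-G-A-B), so the interval is some kind of fourth.
Counting semitones, F3→Bb3 is 5, which is the perfect fourth.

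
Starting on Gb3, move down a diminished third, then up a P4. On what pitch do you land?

A3

Gb3 down a diminished third → E3 (2 semitones).
Up a perfect fourth from E3: A3 (5 semitones up).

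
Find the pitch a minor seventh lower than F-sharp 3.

Seven letter names down from F: G.
A minor seventh spans 10 semitones, so from F#3 the target pitch is G#2.

G-sharp 2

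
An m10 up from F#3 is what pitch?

A4

The tenth's letter: F up three letter names plus an octave → A.
A minor tenth spans 15 semitones, so from F#3 the target pitch is A4.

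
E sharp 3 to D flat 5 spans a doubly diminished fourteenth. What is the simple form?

doubly diminished seventh

Subtracting seven from the interval number removes an octave: 14 − 7 = 7.
So a doubly diminished fourteenth is an octave plus a doubly diminished seventh. The quality is unchanged.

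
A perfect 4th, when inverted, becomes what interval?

perfect 5th

Interval numbers invert to sum to nine: 4 + 5 = 9, so a fourth inverts to a fifth.
And perfect stays perfect under inversion, so we get a perfect fifth.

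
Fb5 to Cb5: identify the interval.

perfect fourth

Descending from Fb5 to Cb5 is the same interval as ascending Cb5 to Fb5.
C to F spans four letter names (C-D-E-F), so the interval is some kind of fourth.
The perfect fourth spans 5 semitones, and Cb5 to Fb5 is exactly 5 semitones — so this is a perfect fourth.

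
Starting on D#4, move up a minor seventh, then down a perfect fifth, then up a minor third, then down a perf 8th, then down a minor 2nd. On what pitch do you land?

A minor seventh up from D#4 is C#5.
A perfect fifth down from C#5 is F#4.
Up a minor third from F#4: A4 (3 semitones up).
A4 down a perfect octave → A3 (12 semitones).
Down a minor second from A3: G#3 (1 semitone down).

G#3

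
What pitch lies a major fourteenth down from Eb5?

Fb3

Counting seven letter names plus an octave down from E lands on F.
A major fourteenth is 23 semitones; 23 semitones down from Eb5 gives Fb3.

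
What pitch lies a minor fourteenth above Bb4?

The fourteenth's letter: B up seven letter names plus an octave → A.
Moving 22 semitones up from Bb4 (the size of a minor fourteenth) reaches Ab6.

Ab6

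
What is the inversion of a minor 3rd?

major 6th

Inverted interval numbers add to nine, so a third pairs with a sixth (3 + 6 = 9).
Quality inverts too: minor becomes major. That makes the inversion a major sixth.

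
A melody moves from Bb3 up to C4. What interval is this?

B to C spans two letter names (B-C), so the interval is some kind of second.
Bb3 to C4 is 2 semitones, matching the major second exactly, so the quality is major.

major second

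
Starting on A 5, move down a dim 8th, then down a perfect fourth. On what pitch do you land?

E sharp 4

A5 down a diminished octave → A#4 (11 semitones).
A#4 down a perfect fourth → E#4 (5 semitones).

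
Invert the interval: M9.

m7

First reduce the compound major ninth to its simple form, a major second.
Interval numbers invert to sum to nine: 2 + 7 = 9, so a second inverts to a seventh.
The quality also flips — major becomes minor — giving a minor seventh.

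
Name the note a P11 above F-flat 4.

Four letters up from F (plus an octave) reaches B.
Moving 17 semitones up from Fb4 (the size of a perfect eleventh) reaches Bbb5.

B-double-flat 5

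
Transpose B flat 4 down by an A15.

B double-flat 2

A fifteenth keeps the letter name B, two octaves down from B.
An augmented fifteenth spans 25 semitones, so from Bb4 the target pitch is Bbb2.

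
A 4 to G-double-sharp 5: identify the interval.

A to G spans seven letter names (A-B-C-D-E-F-G): a seventh.
A major seventh would be 11 semitones; A4 to G##5 is 12, one semitone wider, so the interval is augmented.

augmented seventh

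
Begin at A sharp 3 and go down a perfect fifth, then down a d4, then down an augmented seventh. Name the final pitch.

Down a perfect fifth from A#3: D#3 (7 semitones down).
Down a diminished fourth from D#3: A##2 (4 semitones down).
An augmented seventh down from A##2 is B1.

B 1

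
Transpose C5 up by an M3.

The third takes the letter from C up to E.
Moving 4 semitones up from C5 (the size of a major third) reaches E5.

E5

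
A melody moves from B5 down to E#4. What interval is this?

Descending from B5 to E#4 is the same interval as ascending E#4 to B5.
E to B spans five letter names (E-F-G-A-B), plus an octave: a twelfth.
E#4 to B5 spans 18 semitones — one semitone narrower than the perfect twelfth (19) — giving a diminished twelfth.
(Equivalently, a compound diminished fifth: a diminished fifth plus an octave.)

diminished 12th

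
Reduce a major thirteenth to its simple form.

Take out an octave (7 from the number): 13 − 7 = 6.
That makes a major thirteenth a compound major sixth — an octave plus a major sixth.

major sixth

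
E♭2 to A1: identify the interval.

Descending from Eb2 to A1 is the same interval as ascending A1 to Eb2.
A to E spans five letter names (A-B-C-D-E): a fifth.
A1 to Eb2 spans 6 semitones — one semitone narrower than the perfect fifth (7) — giving a diminished fifth.

diminished 5th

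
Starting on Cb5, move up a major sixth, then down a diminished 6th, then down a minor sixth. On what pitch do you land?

Cb5 up a major sixth → Ab5 (9 semitones).
A diminished sixth down from Ab5 is C#5.
C#5 down a minor sixth → E#4 (8 semitones).

E#4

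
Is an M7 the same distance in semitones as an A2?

11 semitones (major seventh) vs 3 semitones (augmented second): not equal.

No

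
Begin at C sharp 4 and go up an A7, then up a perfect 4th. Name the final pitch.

E double-sharp 5

Up an augmented seventh from C#4: B##4 (12 semitones up).
A perfect fourth up from B##4 is E##5.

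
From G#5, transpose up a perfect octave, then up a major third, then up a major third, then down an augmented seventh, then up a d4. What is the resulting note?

Ab6

A perfect octave up from G#5 is G#6.
G#6 up a major third → B#6 (4 semitones).
A major third up from B#6 is D##7.
D##7 down an augmented seventh → E6 (12 semitones).
A diminished fourth up from E6 is Ab6.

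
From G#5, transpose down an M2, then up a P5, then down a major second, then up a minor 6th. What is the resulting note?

A major second down from G#5 is F#5.
A perfect fifth up from F#5 is C#6.
A major second down from C#6 is B5.
A minor sixth up from B5 is G6.

G6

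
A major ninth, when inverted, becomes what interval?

minor 7th

First reduce the compound major ninth to its simple form, a major second.
Interval numbers invert to sum to nine: 2 + 7 = 9, so a second inverts to a seventh.
The quality also flips — major becomes minor — giving a minor seventh.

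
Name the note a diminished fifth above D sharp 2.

A 2

The fifth takes the letter from D up to A.
A diminished fifth is 6 semitones; 6 semitones up from D#2 gives A2.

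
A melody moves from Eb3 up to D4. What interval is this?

major seventh

E to D spans seven letter names (E-F-G-A-B-C-D) — that makes it a seventh of some quality.
Counting semitones, Eb3→D4 is 11, which is the major seventh.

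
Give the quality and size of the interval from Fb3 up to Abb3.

F to A spans three letter names (F-G-A) — that makes it a third of some quality.
Fb3 to Abb3 is 3 semitones, a half step short of the major third (4), so this is minor.

minor 3rd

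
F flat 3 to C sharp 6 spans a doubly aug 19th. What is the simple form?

Take out 2 octaves (14 from the number): 19 − 14 = 5.
So a doubly augmented nineteenth is 2 octaves plus a doubly augmented fifth. The quality is unchanged.

AA5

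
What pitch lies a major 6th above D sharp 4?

The sixth takes the letter from D up to B.
Moving 9 semitones up from D#4 (the size of a major sixth) reaches B#4.

B sharp 4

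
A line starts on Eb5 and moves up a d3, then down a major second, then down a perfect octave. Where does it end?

A diminished third up from Eb5 is Gbb5.
A major second down from Gbb5 is Fbb5.
Fbb5 down a perfect octave → Fbb4 (12 semitones).

Fbb4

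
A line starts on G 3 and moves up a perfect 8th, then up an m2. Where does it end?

A flat 4

G3 up a perfect octave → G4 (12 semitones).
A minor second up from G4 is Ab4.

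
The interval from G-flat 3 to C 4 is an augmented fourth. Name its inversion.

d5

The rule of nine gives the new number: 9 − 4 = 5, so a fourth becomes a fifth.
Quality inverts too: augmented becomes diminished. That makes the inversion a diminished fifth.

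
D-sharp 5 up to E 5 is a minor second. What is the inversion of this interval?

The rule of nine gives the new number: 9 − 2 = 7, so a second becomes a seventh.
And minor becomes major under inversion, so we get a major seventh.

M7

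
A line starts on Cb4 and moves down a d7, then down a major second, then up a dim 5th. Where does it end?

A diminished seventh down from Cb4 is D3.
Down a major second from D3: C3 (2 semitones down).
A diminished fifth up from C3 is Gb3.

Gb3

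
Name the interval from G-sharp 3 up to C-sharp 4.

P4

G to C spans four letter names (G-A-B-C) — that makes it a fourth of some quality.
G#3 to C#4 is 5 semitones, matching the perfect fourth exactly, so the quality is perfect.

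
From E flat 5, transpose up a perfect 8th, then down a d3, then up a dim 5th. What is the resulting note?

Eb5 up a perfect octave → Eb6 (12 semitones).
A diminished third down from Eb6 is C#6.
Up a diminished fifth from C#6: G6 (6 semitones up).

G 6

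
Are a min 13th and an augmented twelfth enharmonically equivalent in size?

Both span 20 semitones: a minor thirteenth and an augmented twelfth are the same chromatic distance.

Yes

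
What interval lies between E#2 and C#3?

m6

E to C spans six letter names (E-F-G-A-B-C), so the interval is some kind of sixth.
E#2 to C#3 is 8 semitones, a half step short of the major sixth (9), so this is minor.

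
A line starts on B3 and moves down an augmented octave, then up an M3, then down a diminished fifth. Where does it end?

B3 down an augmented octave → Bb2 (13 semitones).
A major third up from Bb2 is D3.
D3 down a diminished fifth → G#2 (6 semitones).

G#2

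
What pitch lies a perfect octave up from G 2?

G 3

An octave keeps the letter name G, an octave up from G.
A perfect octave is 12 semitones; 12 semitones up from G2 gives G3.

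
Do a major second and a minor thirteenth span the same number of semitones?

No

A major second is 2 semitones but a minor thirteenth is 20 semitones — different sizes.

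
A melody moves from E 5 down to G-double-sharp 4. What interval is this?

d6

Descending from E5 to G##4 is the same interval as ascending G##4 to E5.
G to E spans six letter names (G-A-B-C-D-E), so the interval is some kind of sixth.
The major sixth is 9 semitones; here we have 7, two semitones narrower: diminished.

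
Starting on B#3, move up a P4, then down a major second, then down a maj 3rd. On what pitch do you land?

B3

A perfect fourth up from B#3 is E#4.
A major second down from E#4 is D#4.
A major third down from D#4 is B3.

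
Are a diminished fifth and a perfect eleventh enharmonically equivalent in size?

A diminished fifth spans 6 semitones; a perfect eleventh spans 17 semitones. They differ by 11.

No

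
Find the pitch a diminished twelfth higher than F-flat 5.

C-double-flat 7

Five letters up from F (plus an octave) reaches C.
Moving 18 semitones up from Fb5 (the size of a diminished twelfth) reaches Cbb7.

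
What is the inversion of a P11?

First reduce the compound perfect eleventh to its simple form, a perfect fourth.
Inverted interval numbers add to nine, so a fourth pairs with a fifth (4 + 5 = 9).
The quality also flips — perfect stays perfect — giving a perfect fifth.

perfect fifth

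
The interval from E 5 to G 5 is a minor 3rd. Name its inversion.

The rule of nine gives the new number: 9 − 3 = 6, so a third becomes a sixth.
Quality inverts too: minor becomes major. That makes the inversion a major sixth.

M6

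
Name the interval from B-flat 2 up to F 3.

B to F spans five letter names (B-C-D-E-F), so the interval is some kind of fifth.
Counting semitones, Bb2→F3 is 7, which is the perfect fifth.

perfect 5th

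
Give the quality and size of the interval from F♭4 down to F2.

Descending from Fb4 to F2 is the same interval as ascending F2 to Fb4.
F to F is the same letter name, plus 2 octaves — that makes it a fifteenth of some quality.
F2 to Fb4 spans 23 semitones — one semitone narrower than the perfect fifteenth (24) — giving a diminished fifteenth.
(Equivalently, a compound diminished octave: a diminished octave plus an octave.)

diminished fifteenth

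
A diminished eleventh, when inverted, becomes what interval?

First reduce the compound diminished eleventh to its simple form, a diminished fourth.
The rule of nine gives the new number: 9 − 4 = 5, so a fourth becomes a fifth.
The quality also flips — diminished becomes augmented — giving an augmented fifth.

augmented fifth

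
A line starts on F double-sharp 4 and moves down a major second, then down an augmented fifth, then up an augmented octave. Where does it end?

F##4 down a major second → E#4 (2 semitones).
E#4 down an augmented fifth → A3 (8 semitones).
Up an augmented octave from A3: A#4 (13 semitones up).

A sharp 4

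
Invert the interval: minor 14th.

First reduce the compound minor fourteenth to its simple form, a minor seventh.
Inverted interval numbers add to nine, so a seventh pairs with a second (7 + 2 = 9).
The quality also flips — minor becomes major — giving a major second.

major second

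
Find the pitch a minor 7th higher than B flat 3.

Seven letter names up from B: A.
A minor seventh is 10 semitones; 10 semitones up from Bb3 gives Ab4.

A flat 4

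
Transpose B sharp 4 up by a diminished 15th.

B 6

The letter stays B (same as the start), shifted two octaves up.
A diminished fifteenth is 23 semitones; 23 semitones up from B#4 gives B6.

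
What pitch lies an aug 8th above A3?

A#4

For an octave the letter name doesn't change: still A, an octave up.
Moving 13 semitones up from A3 (the size of an augmented octave) reaches A#4.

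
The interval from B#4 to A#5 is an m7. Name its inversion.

Interval numbers invert to sum to nine: 7 + 2 = 9, so a seventh inverts to a second.
And minor becomes major under inversion, so we get a major second.

M2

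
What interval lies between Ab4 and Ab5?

A to A is the same letter name, plus an octave: an octave.
Ab4 to Ab5 is 12 semitones, matching the perfect octave exactly, so the quality is perfect.

perfect octave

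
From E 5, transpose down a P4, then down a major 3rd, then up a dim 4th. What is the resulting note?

E5 down a perfect fourth → B4 (5 semitones).
B4 down a major third → G4 (4 semitones).
Up a diminished fourth from G4: Cb5 (4 semitones up).

C flat 5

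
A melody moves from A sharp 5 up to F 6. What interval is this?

d6

A to F spans six letter names (A-B-C-D-E-F), so the interval is some kind of sixth.
The major sixth is 9 semitones; here we have 7, two semitones narrower: diminished.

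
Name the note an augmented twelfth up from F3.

Five letters up from F (plus an octave) reaches C.
Moving 20 semitones up from F3 (the size of an augmented twelfth) reaches C#5.

C#5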